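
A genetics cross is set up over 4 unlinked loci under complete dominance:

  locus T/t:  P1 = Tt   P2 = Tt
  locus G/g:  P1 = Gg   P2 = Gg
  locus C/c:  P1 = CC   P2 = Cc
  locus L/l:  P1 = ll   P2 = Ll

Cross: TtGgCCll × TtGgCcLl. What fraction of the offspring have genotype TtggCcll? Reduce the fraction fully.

P(TtggCcll) = 1/32

TtGgCCll gametes: TGCl×4, TgCl×4, tGCl×4, tgCl×4
TtGgCcLl gametes: TGCL×1, TGCl×1, TGcL×1, TGcl×1, TgCL×1, TgCl×1, TgcL×1, Tgcl×1, tGCL×1, tGCl×1, tGcL×1, tGcl×1, tgCL×1, tgCl×1, tgcL×1, tgcl×1
TtGgCCll×TtGgCcLl grid (16·16=256): TTGGCCLl=4 TTGGCCll=4 TTGGCcLl=4 TTGGCcll=4 TTGgCCLl=8 TTGgCCll=8 TTGgCcLl=8 TTGgCcll=8 TTggCCLl=4 TTggCCll=4 TTggCcLl=4 TTggCcll=4 TtGGCCLl=8 TtGGCCll=8 TtGGCcLl=8 TtGGCcll=8 TtGgCCLl=16 TtGgCCll=16 TtGgCcLl=16 TtGgCcll=16 TtggCCLl=8 TtggCCll=8 TtggCcLl=8 TtggCcll=8 ttGGCCLl=4 ttGGCCll=4 ttGGCcLl=4 ttGGCcll=4 ttGgCCLl=8 ttGgCCll=8 ttGgCcLl=8 ttGgCcll=8 ttggCCLl=4 ttggCCll=4 ttggCcLl=4 ttggCcll=4
TtggCcll hits 8/256; gcd=8; 8÷8/256÷8 = 1/32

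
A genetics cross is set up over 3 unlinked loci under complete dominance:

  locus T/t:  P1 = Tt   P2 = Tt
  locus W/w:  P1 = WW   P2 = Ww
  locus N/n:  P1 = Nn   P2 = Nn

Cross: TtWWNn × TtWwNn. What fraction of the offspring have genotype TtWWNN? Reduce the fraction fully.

TtWWNn gametes: TWN×2, TWn×2, tWN×2, tWn×2
TtWwNn gametes: TWN×1, TWn×1, TwN×1, Twn×1, tWN×1, tWn×1, twN×1, twn×1
TtWWNn×TtWwNn grid (8·8=64): TTWWNN=2 TTWWNn=4 TTWWnn=2 TTWwNN=2 TTWwNn=4 TTWwnn=2 TtWWNN=4 TtWWNn=8 TtWWnn=4 TtWwNN=4 TtWwNn=8 TtWwnn=4 ttWWNN=2 ttWWNn=4 ttWWnn=2 ttWwNN=2 ttWwNn=4 ttWwnn=2
TtWWNN hits 4/64; gcd=4; 4÷4/64÷4 = 1/16

P(TtWWNN) = 1/16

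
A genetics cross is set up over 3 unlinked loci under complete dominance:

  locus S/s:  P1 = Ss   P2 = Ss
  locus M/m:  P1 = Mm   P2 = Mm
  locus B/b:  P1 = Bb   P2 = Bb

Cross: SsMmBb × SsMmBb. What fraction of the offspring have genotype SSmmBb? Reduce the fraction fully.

P(SSmmBb) = 1/32

SsMmBb gametes: SMB×1, SMb×1, SmB×1, Smb×1, sMB×1, sMb×1, smB×1, smb×1
SsMmBb gametes: SMB×1, SMb×1, SmB×1, Smb×1, sMB×1, sMb×1, smB×1, smb×1
SsMmBb×SsMmBb grid (8·8=64): SSMMBB=1 SSMMBb=2 SSMMbb=1 SSMmBB=2 SSMmBb=4 SSMmbb=2 SSmmBB=1 SSmmBb=2 SSmmbb=1 SsMMBB=2 SsMMBb=4 SsMMbb=2 SsMmBB=4 SsMmBb=8 SsMmbb=4 SsmmBB=2 SsmmBb=4 Ssmmbb=2 ssMMBB=1 ssMMBb=2 ssMMbb=1 ssMmBB=2 ssMmBb=4 ssMmbb=2 ssmmBB=1 ssmmBb=2 ssmmbb=1
SSmmBb hits 2/64; gcd=2; 2÷2/64÷2 = 1/32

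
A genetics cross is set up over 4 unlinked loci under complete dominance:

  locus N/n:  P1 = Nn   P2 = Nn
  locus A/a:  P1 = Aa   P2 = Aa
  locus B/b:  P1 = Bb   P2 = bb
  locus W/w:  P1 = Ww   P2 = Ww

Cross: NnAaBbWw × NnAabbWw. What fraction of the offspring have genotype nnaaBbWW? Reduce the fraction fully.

NnAaBbWw gametes: NABW×1, NABw×1, NAbW×1, NAbw×1, NaBW×1, NaBw×1, NabW×1, Nabw×1, nABW×1, nABw×1, nAbW×1, nAbw×1, naBW×1, naBw×1, nabW×1, nabw×1
NnAabbWw gametes: NAbW×2, NAbw×2, NabW×2, Nabw×2, nAbW×2, nAbw×2, nabW×2, nabw×2
NnAaBbWw×NnAabbWw grid (16·16=256): NNAABbWW=2 NNAABbWw=4 NNAABbww=2 NNAAbbWW=2 NNAAbbWw=4 NNAAbbww=2 NNAaBbWW=4 NNAaBbWw=8 NNAaBbww=4 NNAabbWW=4 NNAabbWw=8 NNAabbww=4 NNaaBbWW=2 NNaaBbWw=4 NNaaBbww=2 NNaabbWW=2 NNaabbWw=4 NNaabbww=2 NnAABbWW=4 NnAABbWw=8 NnAABbww=4 NnAAbbWW=4 NnAAbbWw=8 NnAAbbww=4 NnAaBbWW=8 NnAaBbWw=16 NnAaBbww=8 NnAabbWW=8 NnAabbWw=16 NnAabbww=8 NnaaBbWW=4 NnaaBbWw=8 NnaaBbww=4 NnaabbWW=4 NnaabbWw=8 Nnaabbww=4 nnAABbWW=2 nnAABbWw=4 nnAABbww=2 nnAAbbWW=2 nnAAbbWw=4 nnAAbbww=2 nnAaBbWW=4 nnAaBbWw=8 nnAaBbww=4 nnAabbWW=4 nnAabbWw=8 nnAabbww=4 nnaaBbWW=2 nnaaBbWw=4 nnaaBbww=2 nnaabbWW=2 nnaabbWw=4 nnaabbww=2
nnaaBbWW hits 2/256; gcd=2; 2÷2/256÷2 = 1/128

P(nnaaBbWW) = 1/128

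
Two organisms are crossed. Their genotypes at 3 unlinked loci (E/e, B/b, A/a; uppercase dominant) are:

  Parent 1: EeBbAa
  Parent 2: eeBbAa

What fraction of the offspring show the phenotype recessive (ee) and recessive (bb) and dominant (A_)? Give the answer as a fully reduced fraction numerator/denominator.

EeBbAa gametes: EBA×1, EBa×1, EbA×1, Eba×1, eBA×1, eBa×1, ebA×1, eba×1
eeBbAa gametes: eBA×2, eBa×2, ebA×2, eba×2
EeBbAa×eeBbAa grid (8·8=64): EeBBAA=2 EeBBAa=4 EeBBaa=2 EeBbAA=4 EeBbAa=8 EeBbaa=4 EebbAA=2 EebbAa=4 Eebbaa=2 eeBBAA=2 eeBBAa=4 eeBBaa=2 eeBbAA=4 eeBbAa=8 eeBbaa=4 eebbAA=2 eebbAa=4 eebbaa=2
ee bb A_ hits 6/64; gcd=2; 6÷2/64÷2 = 3/32

P(ee bb A_) = 3/32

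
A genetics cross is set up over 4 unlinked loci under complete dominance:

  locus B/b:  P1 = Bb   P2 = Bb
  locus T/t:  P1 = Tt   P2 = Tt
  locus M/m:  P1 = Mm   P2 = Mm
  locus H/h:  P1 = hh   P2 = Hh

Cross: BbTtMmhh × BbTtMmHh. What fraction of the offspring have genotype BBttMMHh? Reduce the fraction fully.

BbTtMmhh gametes: BTMh×2, BTmh×2, BtMh×2, Btmh×2, bTMh×2, bTmh×2, btMh×2, btmh×2
BbTtMmHh gametes: BTMH×1, BTMh×1, BTmH×1, BTmh×1, BtMH×1, BtMh×1, BtmH×1, Btmh×1, bTMH×1, bTMh×1, bTmH×1, bTmh×1, btMH×1, btMh×1, btmH×1, btmh×1
BbTtMmhh×BbTtMmHh grid (16·16=256): BBTTMMHh=2 BBTTMMhh=2 BBTTMmHh=4 BBTTMmhh=4 BBTTmmHh=2 BBTTmmhh=2 BBTtMMHh=4 BBTtMMhh=4 BBTtMmHh=8 BBTtMmhh=8 BBTtmmHh=4 BBTtmmhh=4 BBttMMHh=2 BBttMMhh=2 BBttMmHh=4 BBttMmhh=4 BBttmmHh=2 BBttmmhh=2 BbTTMMHh=4 BbTTMMhh=4 BbTTMmHh=8 BbTTMmhh=8 BbTTmmHh=4 BbTTmmhh=4 BbTtMMHh=8 BbTtMMhh=8 BbTtMmHh=16 BbTtMmhh=16 BbTtmmHh=8 BbTtmmhh=8 BbttMMHh=4 BbttMMhh=4 BbttMmHh=8 BbttMmhh=8 BbttmmHh=4 Bbttmmhh=4 bbTTMMHh=2 bbTTMMhh=2 bbTTMmHh=4 bbTTMmhh=4 bbTTmmHh=2 bbTTmmhh=2 bbTtMMHh=4 bbTtMMhh=4 bbTtMmHh=8 bbTtMmhh=8 bbTtmmHh=4 bbTtmmhh=4 bbttMMHh=2 bbttMMhh=2 bbttMmHh=4 bbttMmhh=4 bbttmmHh=2 bbttmmhh=2
BBttMMHh hits 2/256; gcd=2; 2÷2/256÷2 = 1/128

P(BBttMMHh) = 1/128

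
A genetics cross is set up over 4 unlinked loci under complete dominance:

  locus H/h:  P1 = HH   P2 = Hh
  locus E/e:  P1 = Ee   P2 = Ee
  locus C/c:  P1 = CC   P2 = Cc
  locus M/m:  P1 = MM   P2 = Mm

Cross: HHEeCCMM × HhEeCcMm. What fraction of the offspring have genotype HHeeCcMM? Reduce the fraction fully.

P(HHeeCcMM) = 1/32

HHEeCCMM gametes: HECM×8, HeCM×8
HhEeCcMm gametes: HECM×1, HECm×1, HEcM×1, HEcm×1, HeCM×1, HeCm×1, HecM×1, Hecm×1, hECM×1, hECm×1, hEcM×1, hEcm×1, heCM×1, heCm×1, hecM×1, hecm×1
HHEeCCMM×HhEeCcMm grid (16·16=256): HHEECCMM=8 HHEECCMm=8 HHEECcMM=8 HHEECcMm=8 HHEeCCMM=16 HHEeCCMm=16 HHEeCcMM=16 HHEeCcMm=16 HHeeCCMM=8 HHeeCCMm=8 HHeeCcMM=8 HHeeCcMm=8 HhEECCMM=8 HhEECCMm=8 HhEECcMM=8 HhEECcMm=8 HhEeCCMM=16 HhEeCCMm=16 HhEeCcMM=16 HhEeCcMm=16 HheeCCMM=8 HheeCCMm=8 HheeCcMM=8 HheeCcMm=8
HHeeCcMM hits 8/256; gcd=8; 8÷8/256÷8 = 1/32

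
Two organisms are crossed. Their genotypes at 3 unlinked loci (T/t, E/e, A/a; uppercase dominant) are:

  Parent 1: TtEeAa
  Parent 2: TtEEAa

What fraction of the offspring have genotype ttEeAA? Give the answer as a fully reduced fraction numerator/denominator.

TtEeAa gametes: TEA×1, TEa×1, TeA×1, Tea×1, tEA×1, tEa×1, teA×1, tea×1
TtEEAa gametes: TEA×2, TEa×2, tEA×2, tEa×2
TtEeAa×TtEEAa grid (8·8=64): TTEEAA=2 TTEEAa=4 TTEEaa=2 TTEeAA=2 TTEeAa=4 TTEeaa=2 TtEEAA=4 TtEEAa=8 TtEEaa=4 TtEeAA=4 TtEeAa=8 TtEeaa=4 ttEEAA=2 ttEEAa=4 ttEEaa=2 ttEeAA=2 ttEeAa=4 ttEeaa=2
ttEeAA hits 2/64; gcd=2; 2÷2/64÷2 = 1/32

P(ttEeAA) = 1/32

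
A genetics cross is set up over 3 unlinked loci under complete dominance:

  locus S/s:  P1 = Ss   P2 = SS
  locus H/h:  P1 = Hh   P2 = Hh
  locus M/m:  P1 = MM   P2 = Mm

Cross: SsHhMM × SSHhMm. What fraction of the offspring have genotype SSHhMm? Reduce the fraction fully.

P(SSHhMm) = 1/8

SsHhMM gametes: SHM×2, ShM×2, sHM×2, shM×2
SSHhMm gametes: SHM×2, SHm×2, ShM×2, Shm×2
SsHhMM×SSHhMm grid (8·8=64): SSHHMM=4 SSHHMm=4 SSHhMM=8 SSHhMm=8 SShhMM=4 SShhMm=4 SsHHMM=4 SsHHMm=4 SsHhMM=8 SsHhMm=8 SshhMM=4 SshhMm=4
SSHhMm hits 8/64; gcd=8; 8÷8/64÷8 = 1/8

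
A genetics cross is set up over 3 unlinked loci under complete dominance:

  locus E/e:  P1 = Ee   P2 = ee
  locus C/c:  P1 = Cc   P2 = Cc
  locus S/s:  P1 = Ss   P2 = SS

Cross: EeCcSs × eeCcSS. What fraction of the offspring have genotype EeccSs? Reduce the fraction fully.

P(EeccSs) = 1/16

EeCcSs gametes: ECS×1, ECs×1, EcS×1, Ecs×1, eCS×1, eCs×1, ecS×1, ecs×1
eeCcSS gametes: eCS×4, ecS×4
EeCcSs×eeCcSS grid (8·8=64): EeCCSS=4 EeCCSs=4 EeCcSS=8 EeCcSs=8 EeccSS=4 EeccSs=4 eeCCSS=4 eeCCSs=4 eeCcSS=8 eeCcSs=8 eeccSS=4 eeccSs=4
EeccSs hits 4/64; gcd=4; 4÷4/64÷4 = 1/16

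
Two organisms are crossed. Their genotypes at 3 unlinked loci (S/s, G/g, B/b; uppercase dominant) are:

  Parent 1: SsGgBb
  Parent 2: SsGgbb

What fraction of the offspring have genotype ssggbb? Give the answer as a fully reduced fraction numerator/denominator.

SsGgBb gametes: SGB×1, SGb×1, SgB×1, Sgb×1, sGB×1, sGb×1, sgB×1, sgb×1
SsGgbb gametes: SGb×2, Sgb×2, sGb×2, sgb×2
SsGgBb×SsGgbb grid (8·8=64): SSGGBb=2 SSGGbb=2 SSGgBb=4 SSGgbb=4 SSggBb=2 SSggbb=2 SsGGBb=4 SsGGbb=4 SsGgBb=8 SsGgbb=8 SsggBb=4 Ssggbb=4 ssGGBb=2 ssGGbb=2 ssGgBb=4 ssGgbb=4 ssggBb=2 ssggbb=2
ssggbb hits 2/64; gcd=2; 2÷2/64÷2 = 1/32

P(ssggbb) = 1/32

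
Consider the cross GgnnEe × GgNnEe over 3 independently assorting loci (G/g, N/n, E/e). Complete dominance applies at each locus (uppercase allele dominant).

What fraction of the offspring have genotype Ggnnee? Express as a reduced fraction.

GgnnEe gametes: GnE×2, Gne×2, gnE×2, gne×2
GgNnEe gametes: GNE×1, GNe×1, GnE×1, Gne×1, gNE×1, gNe×1, gnE×1, gne×1
GgnnEe×GgNnEe grid (8·8=64): GGNnEE=2 GGNnEe=4 GGNnee=2 GGnnEE=2 GGnnEe=4 GGnnee=2 GgNnEE=4 GgNnEe=8 GgNnee=4 GgnnEE=4 GgnnEe=8 Ggnnee=4 ggNnEE=2 ggNnEe=4 ggNnee=2 ggnnEE=2 ggnnEe=4 ggnnee=2
Ggnnee hits 4/64; gcd=4; 4÷4/64÷4 = 1/16

P(Ggnnee) = 1/16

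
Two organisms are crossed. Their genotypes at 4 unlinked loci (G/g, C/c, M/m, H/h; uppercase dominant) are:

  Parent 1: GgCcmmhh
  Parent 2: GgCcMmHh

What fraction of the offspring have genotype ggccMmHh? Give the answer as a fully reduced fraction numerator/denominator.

P(ggccMmHh) = 1/64

GgCcmmhh gametes: GCmh×4, Gcmh×4, gCmh×4, gcmh×4
GgCcMmHh gametes: GCMH×1, GCMh×1, GCmH×1, GCmh×1, GcMH×1, GcMh×1, GcmH×1, Gcmh×1, gCMH×1, gCMh×1, gCmH×1, gCmh×1, gcMH×1, gcMh×1, gcmH×1, gcmh×1
GgCcmmhh×GgCcMmHh grid (16·16=256): GGCCMmHh=4 GGCCMmhh=4 GGCCmmHh=4 GGCCmmhh=4 GGCcMmHh=8 GGCcMmhh=8 GGCcmmHh=8 GGCcmmhh=8 GGccMmHh=4 GGccMmhh=4 GGccmmHh=4 GGccmmhh=4 GgCCMmHh=8 GgCCMmhh=8 GgCCmmHh=8 GgCCmmhh=8 GgCcMmHh=16 GgCcMmhh=16 GgCcmmHh=16 GgCcmmhh=16 GgccMmHh=8 GgccMmhh=8 GgccmmHh=8 Ggccmmhh=8 ggCCMmHh=4 ggCCMmhh=4 ggCCmmHh=4 ggCCmmhh=4 ggCcMmHh=8 ggCcMmhh=8 ggCcmmHh=8 ggCcmmhh=8 ggccMmHh=4 ggccMmhh=4 ggccmmHh=4 ggccmmhh=4
ggccMmHh hits 4/256; gcd=4; 4÷4/256÷4 = 1/64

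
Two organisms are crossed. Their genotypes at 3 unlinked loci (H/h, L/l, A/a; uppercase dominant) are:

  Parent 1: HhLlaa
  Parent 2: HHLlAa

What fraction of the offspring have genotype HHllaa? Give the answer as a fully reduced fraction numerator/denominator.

HhLlaa gametes: HLa×2, Hla×2, hLa×2, hla×2
HHLlAa gametes: HLA×2, HLa×2, HlA×2, Hla×2
HhLlaa×HHLlAa grid (8·8=64): HHLLAa=4 HHLLaa=4 HHLlAa=8 HHLlaa=8 HHllAa=4 HHllaa=4 HhLLAa=4 HhLLaa=4 HhLlAa=8 HhLlaa=8 HhllAa=4 Hhllaa=4
HHllaa hits 4/64; gcd=4; 4÷4/64÷4 = 1/16

P(HHllaa) = 1/16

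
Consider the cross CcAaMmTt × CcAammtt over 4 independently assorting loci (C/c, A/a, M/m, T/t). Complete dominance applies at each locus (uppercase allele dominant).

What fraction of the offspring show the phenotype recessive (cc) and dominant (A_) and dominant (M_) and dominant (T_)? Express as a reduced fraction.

P(cc A_ M_ T_) = 3/64

CcAaMmTt gametes: CAMT×1, CAMt×1, CAmT×1, CAmt×1, CaMT×1, CaMt×1, CamT×1, Camt×1, cAMT×1, cAMt×1, cAmT×1, cAmt×1, caMT×1, caMt×1, camT×1, camt×1
CcAammtt gametes: CAmt×4, Camt×4, cAmt×4, camt×4
CcAaMmTt×CcAammtt grid (16·16=256): CCAAMmTt=4 CCAAMmtt=4 CCAAmmTt=4 CCAAmmtt=4 CCAaMmTt=8 CCAaMmtt=8 CCAammTt=8 CCAammtt=8 CCaaMmTt=4 CCaaMmtt=4 CCaammTt=4 CCaammtt=4 CcAAMmTt=8 CcAAMmtt=8 CcAAmmTt=8 CcAAmmtt=8 CcAaMmTt=16 CcAaMmtt=16 CcAammTt=16 CcAammtt=16 CcaaMmTt=8 CcaaMmtt=8 CcaammTt=8 Ccaammtt=8 ccAAMmTt=4 ccAAMmtt=4 ccAAmmTt=4 ccAAmmtt=4 ccAaMmTt=8 ccAaMmtt=8 ccAammTt=8 ccAammtt=8 ccaaMmTt=4 ccaaMmtt=4 ccaammTt=4 ccaammtt=4
cc A_ M_ T_ hits 12/256; gcd=4; 12÷4/256÷4 = 3/64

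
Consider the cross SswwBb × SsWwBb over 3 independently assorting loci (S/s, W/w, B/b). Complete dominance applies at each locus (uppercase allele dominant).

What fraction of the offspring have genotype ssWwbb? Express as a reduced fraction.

SswwBb gametes: SwB×2, Swb×2, swB×2, swb×2
SsWwBb gametes: SWB×1, SWb×1, SwB×1, Swb×1, sWB×1, sWb×1, swB×1, swb×1
SswwBb×SsWwBb grid (8·8=64): SSWwBB=2 SSWwBb=4 SSWwbb=2 SSwwBB=2 SSwwBb=4 SSwwbb=2 SsWwBB=4 SsWwBb=8 SsWwbb=4 SswwBB=4 SswwBb=8 Sswwbb=4 ssWwBB=2 ssWwBb=4 ssWwbb=2 sswwBB=2 sswwBb=4 sswwbb=2
ssWwbb hits 2/64; gcd=2; 2÷2/64÷2 = 1/32

P(ssWwbb) = 1/32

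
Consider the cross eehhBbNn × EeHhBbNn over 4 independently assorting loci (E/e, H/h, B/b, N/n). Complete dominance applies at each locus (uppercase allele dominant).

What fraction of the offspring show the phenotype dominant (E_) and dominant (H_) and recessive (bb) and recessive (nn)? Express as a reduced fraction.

eehhBbNn gametes: ehBN×4, ehBn×4, ehbN×4, ehbn×4
EeHhBbNn gametes: EHBN×1, EHBn×1, EHbN×1, EHbn×1, EhBN×1, EhBn×1, EhbN×1, Ehbn×1, eHBN×1, eHBn×1, eHbN×1, eHbn×1, ehBN×1, ehBn×1, ehbN×1, ehbn×1
eehhBbNn×EeHhBbNn grid (16·16=256): EeHhBBNN=4 EeHhBBNn=8 EeHhBBnn=4 EeHhBbNN=8 EeHhBbNn=16 EeHhBbnn=8 EeHhbbNN=4 EeHhbbNn=8 EeHhbbnn=4 EehhBBNN=4 EehhBBNn=8 EehhBBnn=4 EehhBbNN=8 EehhBbNn=16 EehhBbnn=8 EehhbbNN=4 EehhbbNn=8 Eehhbbnn=4 eeHhBBNN=4 eeHhBBNn=8 eeHhBBnn=4 eeHhBbNN=8 eeHhBbNn=16 eeHhBbnn=8 eeHhbbNN=4 eeHhbbNn=8 eeHhbbnn=4 eehhBBNN=4 eehhBBNn=8 eehhBBnn=4 eehhBbNN=8 eehhBbNn=16 eehhBbnn=8 eehhbbNN=4 eehhbbNn=8 eehhbbnn=4
E_ H_ bb nn hits 4/256; gcd=4; 4÷4/256÷4 = 1/64

P(E_ H_ bb nn) = 1/64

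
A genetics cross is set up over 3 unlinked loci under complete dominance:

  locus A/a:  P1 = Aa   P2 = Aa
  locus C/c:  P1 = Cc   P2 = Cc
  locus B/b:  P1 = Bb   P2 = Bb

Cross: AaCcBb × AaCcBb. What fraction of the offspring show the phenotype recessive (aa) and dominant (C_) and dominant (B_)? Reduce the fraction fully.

P(aa C_ B_) = 9/64

AaCcBb gametes: ACB×1, ACb×1, AcB×1, Acb×1, aCB×1, aCb×1, acB×1, acb×1
AaCcBb gametes: ACB×1, ACb×1, AcB×1, Acb×1, aCB×1, aCb×1, acB×1, acb×1
AaCcBb×AaCcBb grid (8·8=64): AACCBB=1 AACCBb=2 AACCbb=1 AACcBB=2 AACcBb=4 AACcbb=2 AAccBB=1 AAccBb=2 AAccbb=1 AaCCBB=2 AaCCBb=4 AaCCbb=2 AaCcBB=4 AaCcBb=8 AaCcbb=4 AaccBB=2 AaccBb=4 Aaccbb=2 aaCCBB=1 aaCCBb=2 aaCCbb=1 aaCcBB=2 aaCcBb=4 aaCcbb=2 aaccBB=1 aaccBb=2 aaccbb=1
aa C_ B_ hits 9/64; gcd=1; 9÷1/64÷1 = 9/64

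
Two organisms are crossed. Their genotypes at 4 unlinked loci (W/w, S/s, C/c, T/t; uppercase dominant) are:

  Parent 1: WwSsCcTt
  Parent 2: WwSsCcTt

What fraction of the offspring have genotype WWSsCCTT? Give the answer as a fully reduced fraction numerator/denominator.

WwSsCcTt gametes: WSCT×1, WSCt×1, WScT×1, WSct×1, WsCT×1, WsCt×1, WscT×1, Wsct×1, wSCT×1, wSCt×1, wScT×1, wSct×1, wsCT×1, wsCt×1, wscT×1, wsct×1
WwSsCcTt gametes: WSCT×1, WSCt×1, WScT×1, WSct×1, WsCT×1, WsCt×1, WscT×1, Wsct×1, wSCT×1, wSCt×1, wScT×1, wSct×1, wsCT×1, wsCt×1, wscT×1, wsct×1
WwSsCcTt×WwSsCcTt grid (16·16=256): WWSSCCTT=1 WWSSCCTt=2 WWSSCCtt=1 WWSSCcTT=2 WWSSCcTt=4 WWSSCctt=2 WWSSccTT=1 WWSSccTt=2 WWSScctt=1 WWSsCCTT=2 WWSsCCTt=4 WWSsCCtt=2 WWSsCcTT=4 WWSsCcTt=8 WWSsCctt=4 WWSsccTT=2 WWSsccTt=4 WWSscctt=2 WWssCCTT=1 WWssCCTt=2 WWssCCtt=1 WWssCcTT=2 WWssCcTt=4 WWssCctt=2 WWssccTT=1 WWssccTt=2 WWsscctt=1 WwSSCCTT=2 WwSSCCTt=4 WwSSCCtt=2 WwSSCcTT=4 WwSSCcTt=8 WwSSCctt=4 WwSSccTT=2 WwSSccTt=4 WwSScctt=2 WwSsCCTT=4 WwSsCCTt=8 WwSsCCtt=4 WwSsCcTT=8 WwSsCcTt=16 WwSsCctt=8 WwSsccTT=4 WwSsccTt=8 WwSscctt=4 WwssCCTT=2 WwssCCTt=4 WwssCCtt=2 WwssCcTT=4 WwssCcTt=8 WwssCctt=4 WwssccTT=2 WwssccTt=4 Wwsscctt=2 wwSSCCTT=1 wwSSCCTt=2 wwSSCCtt=1 wwSSCcTT=2 wwSSCcTt=4 wwSSCctt=2 wwSSccTT=1 wwSSccTt=2 wwSScctt=1 wwSsCCTT=2 wwSsCCTt=4 wwSsCCtt=2 wwSsCcTT=4 wwSsCcTt=8 wwSsCctt=4 wwSsccTT=2 wwSsccTt=4 wwSscctt=2 wwssCCTT=1 wwssCCTt=2 wwssCCtt=1 wwssCcTT=2 wwssCcTt=4 wwssCctt=2 wwssccTT=1 wwssccTt=2 wwsscctt=1
WWSsCCTT hits 2/256; gcd=2; 2÷2/256÷2 = 1/128

P(WWSsCCTT) = 1/128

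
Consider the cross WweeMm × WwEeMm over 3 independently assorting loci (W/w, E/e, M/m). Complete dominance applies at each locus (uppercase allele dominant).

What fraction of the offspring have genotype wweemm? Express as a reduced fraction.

P(wweemm) = 1/32

WweeMm gametes: WeM×2, Wem×2, weM×2, wem×2
WwEeMm gametes: WEM×1, WEm×1, WeM×1, Wem×1, wEM×1, wEm×1, weM×1, wem×1
WweeMm×WwEeMm grid (8·8=64): WWEeMM=2 WWEeMm=4 WWEemm=2 WWeeMM=2 WWeeMm=4 WWeemm=2 WwEeMM=4 WwEeMm=8 WwEemm=4 WweeMM=4 WweeMm=8 Wweemm=4 wwEeMM=2 wwEeMm=4 wwEemm=2 wweeMM=2 wweeMm=4 wweemm=2
wweemm hits 2/64; gcd=2; 2÷2/64÷2 = 1/32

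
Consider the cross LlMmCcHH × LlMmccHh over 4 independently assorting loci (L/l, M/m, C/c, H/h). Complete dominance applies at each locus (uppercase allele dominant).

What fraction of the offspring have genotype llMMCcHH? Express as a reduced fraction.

LlMmCcHH gametes: LMCH×2, LMcH×2, LmCH×2, LmcH×2, lMCH×2, lMcH×2, lmCH×2, lmcH×2
LlMmccHh gametes: LMcH×2, LMch×2, LmcH×2, Lmch×2, lMcH×2, lMch×2, lmcH×2, lmch×2
LlMmCcHH×LlMmccHh grid (16·16=256): LLMMCcHH=4 LLMMCcHh=4 LLMMccHH=4 LLMMccHh=4 LLMmCcHH=8 LLMmCcHh=8 LLMmccHH=8 LLMmccHh=8 LLmmCcHH=4 LLmmCcHh=4 LLmmccHH=4 LLmmccHh=4 LlMMCcHH=8 LlMMCcHh=8 LlMMccHH=8 LlMMccHh=8 LlMmCcHH=16 LlMmCcHh=16 LlMmccHH=16 LlMmccHh=16 LlmmCcHH=8 LlmmCcHh=8 LlmmccHH=8 LlmmccHh=8 llMMCcHH=4 llMMCcHh=4 llMMccHH=4 llMMccHh=4 llMmCcHH=8 llMmCcHh=8 llMmccHH=8 llMmccHh=8 llmmCcHH=4 llmmCcHh=4 llmmccHH=4 llmmccHh=4
llMMCcHH hits 4/256; gcd=4; 4÷4/256÷4 = 1/64

P(llMMCcHH) = 1/64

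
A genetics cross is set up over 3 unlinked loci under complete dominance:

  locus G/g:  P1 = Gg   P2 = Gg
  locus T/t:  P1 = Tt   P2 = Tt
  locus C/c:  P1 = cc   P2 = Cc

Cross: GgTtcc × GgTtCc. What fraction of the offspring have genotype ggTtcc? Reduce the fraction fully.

GgTtcc gametes: GTc×2, Gtc×2, gTc×2, gtc×2
GgTtCc gametes: GTC×1, GTc×1, GtC×1, Gtc×1, gTC×1, gTc×1, gtC×1, gtc×1
GgTtcc×GgTtCc grid (8·8=64): GGTTCc=2 GGTTcc=2 GGTtCc=4 GGTtcc=4 GGttCc=2 GGttcc=2 GgTTCc=4 GgTTcc=4 GgTtCc=8 GgTtcc=8 GgttCc=4 Ggttcc=4 ggTTCc=2 ggTTcc=2 ggTtCc=4 ggTtcc=4 ggttCc=2 ggttcc=2
ggTtcc hits 4/64; gcd=4; 4÷4/64÷4 = 1/16

P(ggTtcc) = 1/16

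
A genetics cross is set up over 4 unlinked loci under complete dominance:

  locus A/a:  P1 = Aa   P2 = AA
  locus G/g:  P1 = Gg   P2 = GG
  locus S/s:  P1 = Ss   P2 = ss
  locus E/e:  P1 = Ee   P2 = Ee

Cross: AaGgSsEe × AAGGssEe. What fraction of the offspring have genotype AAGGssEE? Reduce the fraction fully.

AaGgSsEe gametes: AGSE×1, AGSe×1, AGsE×1, AGse×1, AgSE×1, AgSe×1, AgsE×1, Agse×1, aGSE×1, aGSe×1, aGsE×1, aGse×1, agSE×1, agSe×1, agsE×1, agse×1
AAGGssEe gametes: AGsE×8, AGse×8
AaGgSsEe×AAGGssEe grid (16·16=256): AAGGSsEE=8 AAGGSsEe=16 AAGGSsee=8 AAGGssEE=8 AAGGssEe=16 AAGGssee=8 AAGgSsEE=8 AAGgSsEe=16 AAGgSsee=8 AAGgssEE=8 AAGgssEe=16 AAGgssee=8 AaGGSsEE=8 AaGGSsEe=16 AaGGSsee=8 AaGGssEE=8 AaGGssEe=16 AaGGssee=8 AaGgSsEE=8 AaGgSsEe=16 AaGgSsee=8 AaGgssEE=8 AaGgssEe=16 AaGgssee=8
AAGGssEE hits 8/256; gcd=8; 8÷8/256÷8 = 1/32

P(AAGGssEE) = 1/32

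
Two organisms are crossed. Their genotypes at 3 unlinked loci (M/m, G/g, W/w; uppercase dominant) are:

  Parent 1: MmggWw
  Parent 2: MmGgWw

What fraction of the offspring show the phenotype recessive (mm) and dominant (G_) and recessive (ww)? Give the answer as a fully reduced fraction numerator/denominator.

MmggWw gametes: MgW×2, Mgw×2, mgW×2, mgw×2
MmGgWw gametes: MGW×1, MGw×1, MgW×1, Mgw×1, mGW×1, mGw×1, mgW×1, mgw×1
MmggWw×MmGgWw grid (8·8=64): MMGgWW=2 MMGgWw=4 MMGgww=2 MMggWW=2 MMggWw=4 MMggww=2 MmGgWW=4 MmGgWw=8 MmGgww=4 MmggWW=4 MmggWw=8 Mmggww=4 mmGgWW=2 mmGgWw=4 mmGgww=2 mmggWW=2 mmggWw=4 mmggww=2
mm G_ ww hits 2/64; gcd=2; 2÷2/64÷2 = 1/32

P(mm G_ ww) = 1/32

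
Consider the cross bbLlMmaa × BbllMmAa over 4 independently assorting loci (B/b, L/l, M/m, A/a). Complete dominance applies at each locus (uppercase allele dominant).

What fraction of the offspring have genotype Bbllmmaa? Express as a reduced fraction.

P(Bbllmmaa) = 1/32

bbLlMmaa gametes: bLMa×4, bLma×4, blMa×4, blma×4
BbllMmAa gametes: BlMA×2, BlMa×2, BlmA×2, Blma×2, blMA×2, blMa×2, blmA×2, blma×2
bbLlMmaa×BbllMmAa grid (16·16=256): BbLlMMAa=8 BbLlMMaa=8 BbLlMmAa=16 BbLlMmaa=16 BbLlmmAa=8 BbLlmmaa=8 BbllMMAa=8 BbllMMaa=8 BbllMmAa=16 BbllMmaa=16 BbllmmAa=8 Bbllmmaa=8 bbLlMMAa=8 bbLlMMaa=8 bbLlMmAa=16 bbLlMmaa=16 bbLlmmAa=8 bbLlmmaa=8 bbllMMAa=8 bbllMMaa=8 bbllMmAa=16 bbllMmaa=16 bbllmmAa=8 bbllmmaa=8
Bbllmmaa hits 8/256; gcd=8; 8÷8/256÷8 = 1/32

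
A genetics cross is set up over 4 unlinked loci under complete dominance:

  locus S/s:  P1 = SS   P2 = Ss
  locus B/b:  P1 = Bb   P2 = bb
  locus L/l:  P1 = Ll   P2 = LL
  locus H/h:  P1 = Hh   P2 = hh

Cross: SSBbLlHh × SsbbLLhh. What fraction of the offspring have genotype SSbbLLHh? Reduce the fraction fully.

P(SSbbLLHh) = 1/16

SSBbLlHh gametes: SBLH×2, SBLh×2, SBlH×2, SBlh×2, SbLH×2, SbLh×2, SblH×2, Sblh×2
SsbbLLhh gametes: SbLh×8, sbLh×8
SSBbLlHh×SsbbLLhh grid (16·16=256): SSBbLLHh=16 SSBbLLhh=16 SSBbLlHh=16 SSBbLlhh=16 SSbbLLHh=16 SSbbLLhh=16 SSbbLlHh=16 SSbbLlhh=16 SsBbLLHh=16 SsBbLLhh=16 SsBbLlHh=16 SsBbLlhh=16 SsbbLLHh=16 SsbbLLhh=16 SsbbLlHh=16 SsbbLlhh=16
SSbbLLHh hits 16/256; gcd=16; 16÷16/256÷16 = 1/16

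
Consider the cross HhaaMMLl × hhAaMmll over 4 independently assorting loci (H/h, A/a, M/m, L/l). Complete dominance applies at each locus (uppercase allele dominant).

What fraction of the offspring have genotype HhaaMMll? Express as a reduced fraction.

P(HhaaMMll) = 1/16

HhaaMMLl gametes: HaML×4, HaMl×4, haML×4, haMl×4
hhAaMmll gametes: hAMl×4, hAml×4, haMl×4, haml×4
HhaaMMLl×hhAaMmll grid (16·16=256): HhAaMMLl=16 HhAaMMll=16 HhAaMmLl=16 HhAaMmll=16 HhaaMMLl=16 HhaaMMll=16 HhaaMmLl=16 HhaaMmll=16 hhAaMMLl=16 hhAaMMll=16 hhAaMmLl=16 hhAaMmll=16 hhaaMMLl=16 hhaaMMll=16 hhaaMmLl=16 hhaaMmll=16
HhaaMMll hits 16/256; gcd=16; 16÷16/256÷16 = 1/16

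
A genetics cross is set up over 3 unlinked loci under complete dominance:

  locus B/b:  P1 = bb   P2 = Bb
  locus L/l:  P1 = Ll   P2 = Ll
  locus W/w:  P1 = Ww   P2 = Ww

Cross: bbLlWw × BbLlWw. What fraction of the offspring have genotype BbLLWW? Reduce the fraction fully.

bbLlWw gametes: bLW×2, bLw×2, blW×2, blw×2
BbLlWw gametes: BLW×1, BLw×1, BlW×1, Blw×1, bLW×1, bLw×1, blW×1, blw×1
bbLlWw×BbLlWw grid (8·8=64): BbLLWW=2 BbLLWw=4 BbLLww=2 BbLlWW=4 BbLlWw=8 BbLlww=4 BbllWW=2 BbllWw=4 Bbllww=2 bbLLWW=2 bbLLWw=4 bbLLww=2 bbLlWW=4 bbLlWw=8 bbLlww=4 bbllWW=2 bbllWw=4 bbllww=2
BbLLWW hits 2/64; gcd=2; 2÷2/64÷2 = 1/32

P(BbLLWW) = 1/32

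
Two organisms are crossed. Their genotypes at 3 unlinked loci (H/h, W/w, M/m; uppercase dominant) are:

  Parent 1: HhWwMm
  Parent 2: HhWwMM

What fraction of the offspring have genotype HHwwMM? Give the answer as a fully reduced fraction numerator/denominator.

HhWwMm gametes: HWM×1, HWm×1, HwM×1, Hwm×1, hWM×1, hWm×1, hwM×1, hwm×1
HhWwMM gametes: HWM×2, HwM×2, hWM×2, hwM×2
HhWwMm×HhWwMM grid (8·8=64): HHWWMM=2 HHWWMm=2 HHWwMM=4 HHWwMm=4 HHwwMM=2 HHwwMm=2 HhWWMM=4 HhWWMm=4 HhWwMM=8 HhWwMm=8 HhwwMM=4 HhwwMm=4 hhWWMM=2 hhWWMm=2 hhWwMM=4 hhWwMm=4 hhwwMM=2 hhwwMm=2
HHwwMM hits 2/64; gcd=2; 2÷2/64÷2 = 1/32

P(HHwwMM) = 1/32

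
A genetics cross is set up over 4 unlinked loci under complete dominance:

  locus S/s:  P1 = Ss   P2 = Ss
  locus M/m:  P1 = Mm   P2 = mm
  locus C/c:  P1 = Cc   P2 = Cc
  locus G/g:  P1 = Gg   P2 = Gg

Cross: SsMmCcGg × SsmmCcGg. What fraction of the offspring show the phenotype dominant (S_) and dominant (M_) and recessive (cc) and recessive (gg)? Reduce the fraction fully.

SsMmCcGg gametes: SMCG×1, SMCg×1, SMcG×1, SMcg×1, SmCG×1, SmCg×1, SmcG×1, Smcg×1, sMCG×1, sMCg×1, sMcG×1, sMcg×1, smCG×1, smCg×1, smcG×1, smcg×1
SsmmCcGg gametes: SmCG×2, SmCg×2, SmcG×2, Smcg×2, smCG×2, smCg×2, smcG×2, smcg×2
SsMmCcGg×SsmmCcGg grid (16·16=256): SSMmCCGG=2 SSMmCCGg=4 SSMmCCgg=2 SSMmCcGG=4 SSMmCcGg=8 SSMmCcgg=4 SSMmccGG=2 SSMmccGg=4 SSMmccgg=2 SSmmCCGG=2 SSmmCCGg=4 SSmmCCgg=2 SSmmCcGG=4 SSmmCcGg=8 SSmmCcgg=4 SSmmccGG=2 SSmmccGg=4 SSmmccgg=2 SsMmCCGG=4 SsMmCCGg=8 SsMmCCgg=4 SsMmCcGG=8 SsMmCcGg=16 SsMmCcgg=8 SsMmccGG=4 SsMmccGg=8 SsMmccgg=4 SsmmCCGG=4 SsmmCCGg=8 SsmmCCgg=4 SsmmCcGG=8 SsmmCcGg=16 SsmmCcgg=8 SsmmccGG=4 SsmmccGg=8 Ssmmccgg=4 ssMmCCGG=2 ssMmCCGg=4 ssMmCCgg=2 ssMmCcGG=4 ssMmCcGg=8 ssMmCcgg=4 ssMmccGG=2 ssMmccGg=4 ssMmccgg=2 ssmmCCGG=2 ssmmCCGg=4 ssmmCCgg=2 ssmmCcGG=4 ssmmCcGg=8 ssmmCcgg=4 ssmmccGG=2 ssmmccGg=4 ssmmccgg=2
S_ M_ cc gg hits 6/256; gcd=2; 6÷2/256÷2 = 3/128

P(S_ M_ cc gg) = 3/128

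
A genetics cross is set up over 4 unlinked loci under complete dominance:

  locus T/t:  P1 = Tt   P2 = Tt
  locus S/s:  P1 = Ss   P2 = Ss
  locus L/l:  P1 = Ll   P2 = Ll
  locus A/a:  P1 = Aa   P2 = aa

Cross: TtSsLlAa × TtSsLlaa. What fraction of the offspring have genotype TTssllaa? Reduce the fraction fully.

TtSsLlAa gametes: TSLA×1, TSLa×1, TSlA×1, TSla×1, TsLA×1, TsLa×1, TslA×1, Tsla×1, tSLA×1, tSLa×1, tSlA×1, tSla×1, tsLA×1, tsLa×1, tslA×1, tsla×1
TtSsLlaa gametes: TSLa×2, TSla×2, TsLa×2, Tsla×2, tSLa×2, tSla×2, tsLa×2, tsla×2
TtSsLlAa×TtSsLlaa grid (16·16=256): TTSSLLAa=2 TTSSLLaa=2 TTSSLlAa=4 TTSSLlaa=4 TTSSllAa=2 TTSSllaa=2 TTSsLLAa=4 TTSsLLaa=4 TTSsLlAa=8 TTSsLlaa=8 TTSsllAa=4 TTSsllaa=4 TTssLLAa=2 TTssLLaa=2 TTssLlAa=4 TTssLlaa=4 TTssllAa=2 TTssllaa=2 TtSSLLAa=4 TtSSLLaa=4 TtSSLlAa=8 TtSSLlaa=8 TtSSllAa=4 TtSSllaa=4 TtSsLLAa=8 TtSsLLaa=8 TtSsLlAa=16 TtSsLlaa=16 TtSsllAa=8 TtSsllaa=8 TtssLLAa=4 TtssLLaa=4 TtssLlAa=8 TtssLlaa=8 TtssllAa=4 Ttssllaa=4 ttSSLLAa=2 ttSSLLaa=2 ttSSLlAa=4 ttSSLlaa=4 ttSSllAa=2 ttSSllaa=2 ttSsLLAa=4 ttSsLLaa=4 ttSsLlAa=8 ttSsLlaa=8 ttSsllAa=4 ttSsllaa=4 ttssLLAa=2 ttssLLaa=2 ttssLlAa=4 ttssLlaa=4 ttssllAa=2 ttssllaa=2
TTssllaa hits 2/256; gcd=2; 2÷2/256÷2 = 1/128

P(TTssllaa) = 1/128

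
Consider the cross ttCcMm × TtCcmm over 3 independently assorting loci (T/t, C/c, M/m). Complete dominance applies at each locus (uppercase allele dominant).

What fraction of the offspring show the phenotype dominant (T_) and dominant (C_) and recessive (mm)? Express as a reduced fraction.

ttCcMm gametes: tCM×2, tCm×2, tcM×2, tcm×2
TtCcmm gametes: TCm×2, Tcm×2, tCm×2, tcm×2
ttCcMm×TtCcmm grid (8·8=64): TtCCMm=4 TtCCmm=4 TtCcMm=8 TtCcmm=8 TtccMm=4 Ttccmm=4 ttCCMm=4 ttCCmm=4 ttCcMm=8 ttCcmm=8 ttccMm=4 ttccmm=4
T_ C_ mm hits 12/64; gcd=4; 12÷4/64÷4 = 3/16

P(T_ C_ mm) = 3/16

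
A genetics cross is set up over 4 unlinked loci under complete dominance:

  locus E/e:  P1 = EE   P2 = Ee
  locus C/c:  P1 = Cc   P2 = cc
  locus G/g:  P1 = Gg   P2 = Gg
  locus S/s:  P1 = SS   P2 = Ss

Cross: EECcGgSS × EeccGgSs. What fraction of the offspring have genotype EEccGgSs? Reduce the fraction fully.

P(EEccGgSs) = 1/16

EECcGgSS gametes: ECGS×4, ECgS×4, EcGS×4, EcgS×4
EeccGgSs gametes: EcGS×2, EcGs×2, EcgS×2, Ecgs×2, ecGS×2, ecGs×2, ecgS×2, ecgs×2
EECcGgSS×EeccGgSs grid (16·16=256): EECcGGSS=8 EECcGGSs=8 EECcGgSS=16 EECcGgSs=16 EECcggSS=8 EECcggSs=8 EEccGGSS=8 EEccGGSs=8 EEccGgSS=16 EEccGgSs=16 EEccggSS=8 EEccggSs=8 EeCcGGSS=8 EeCcGGSs=8 EeCcGgSS=16 EeCcGgSs=16 EeCcggSS=8 EeCcggSs=8 EeccGGSS=8 EeccGGSs=8 EeccGgSS=16 EeccGgSs=16 EeccggSS=8 EeccggSs=8
EEccGgSs hits 16/256; gcd=16; 16÷16/256÷16 = 1/16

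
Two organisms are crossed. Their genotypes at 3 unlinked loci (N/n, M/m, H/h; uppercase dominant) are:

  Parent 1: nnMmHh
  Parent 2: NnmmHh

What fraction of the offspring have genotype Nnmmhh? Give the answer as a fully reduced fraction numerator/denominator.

P(Nnmmhh) = 1/16

nnMmHh gametes: nMH×2, nMh×2, nmH×2, nmh×2
NnmmHh gametes: NmH×2, Nmh×2, nmH×2, nmh×2
nnMmHh×NnmmHh grid (8·8=64): NnMmHH=4 NnMmHh=8 NnMmhh=4 NnmmHH=4 NnmmHh=8 Nnmmhh=4 nnMmHH=4 nnMmHh=8 nnMmhh=4 nnmmHH=4 nnmmHh=8 nnmmhh=4
Nnmmhh hits 4/64; gcd=4; 4÷4/64÷4 = 1/16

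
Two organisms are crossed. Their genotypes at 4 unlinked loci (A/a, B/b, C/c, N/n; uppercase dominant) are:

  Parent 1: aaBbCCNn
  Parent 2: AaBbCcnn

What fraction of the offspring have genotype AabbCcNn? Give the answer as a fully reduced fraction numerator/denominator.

P(AabbCcNn) = 1/32

aaBbCCNn gametes: aBCN×4, aBCn×4, abCN×4, abCn×4
AaBbCcnn gametes: ABCn×2, ABcn×2, AbCn×2, Abcn×2, aBCn×2, aBcn×2, abCn×2, abcn×2
aaBbCCNn×AaBbCcnn grid (16·16=256): AaBBCCNn=8 AaBBCCnn=8 AaBBCcNn=8 AaBBCcnn=8 AaBbCCNn=16 AaBbCCnn=16 AaBbCcNn=16 AaBbCcnn=16 AabbCCNn=8 AabbCCnn=8 AabbCcNn=8 AabbCcnn=8 aaBBCCNn=8 aaBBCCnn=8 aaBBCcNn=8 aaBBCcnn=8 aaBbCCNn=16 aaBbCCnn=16 aaBbCcNn=16 aaBbCcnn=16 aabbCCNn=8 aabbCCnn=8 aabbCcNn=8 aabbCcnn=8
AabbCcNn hits 8/256; gcd=8; 8÷8/256÷8 = 1/32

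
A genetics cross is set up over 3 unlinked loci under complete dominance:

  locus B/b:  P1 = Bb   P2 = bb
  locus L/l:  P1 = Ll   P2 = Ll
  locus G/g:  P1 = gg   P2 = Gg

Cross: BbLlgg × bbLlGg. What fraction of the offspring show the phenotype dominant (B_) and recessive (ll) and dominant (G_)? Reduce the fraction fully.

P(B_ ll G_) = 1/16

BbLlgg gametes: BLg×2, Blg×2, bLg×2, blg×2
bbLlGg gametes: bLG×2, bLg×2, blG×2, blg×2
BbLlgg×bbLlGg grid (8·8=64): BbLLGg=4 BbLLgg=4 BbLlGg=8 BbLlgg=8 BbllGg=4 Bbllgg=4 bbLLGg=4 bbLLgg=4 bbLlGg=8 bbLlgg=8 bbllGg=4 bbllgg=4
B_ ll G_ hits 4/64; gcd=4; 4÷4/64÷4 = 1/16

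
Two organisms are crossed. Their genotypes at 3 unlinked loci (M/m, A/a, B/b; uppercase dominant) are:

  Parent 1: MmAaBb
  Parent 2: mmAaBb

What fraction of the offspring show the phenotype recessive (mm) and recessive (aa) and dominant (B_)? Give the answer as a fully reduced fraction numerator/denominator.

P(mm aa B_) = 3/32

MmAaBb gametes: MAB×1, MAb×1, MaB×1, Mab×1, mAB×1, mAb×1, maB×1, mab×1
mmAaBb gametes: mAB×2, mAb×2, maB×2, mab×2
MmAaBb×mmAaBb grid (8·8=64): MmAABB=2 MmAABb=4 MmAAbb=2 MmAaBB=4 MmAaBb=8 MmAabb=4 MmaaBB=2 MmaaBb=4 Mmaabb=2 mmAABB=2 mmAABb=4 mmAAbb=2 mmAaBB=4 mmAaBb=8 mmAabb=4 mmaaBB=2 mmaaBb=4 mmaabb=2
mm aa B_ hits 6/64; gcd=2; 6÷2/64÷2 = 3/32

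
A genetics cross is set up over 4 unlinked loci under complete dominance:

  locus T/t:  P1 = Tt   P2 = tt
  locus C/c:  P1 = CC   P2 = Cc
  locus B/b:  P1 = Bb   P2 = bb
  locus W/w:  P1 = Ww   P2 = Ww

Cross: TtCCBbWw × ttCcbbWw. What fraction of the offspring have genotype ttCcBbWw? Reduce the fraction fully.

TtCCBbWw gametes: TCBW×2, TCBw×2, TCbW×2, TCbw×2, tCBW×2, tCBw×2, tCbW×2, tCbw×2
ttCcbbWw gametes: tCbW×4, tCbw×4, tcbW×4, tcbw×4
TtCCBbWw×ttCcbbWw grid (16·16=256): TtCCBbWW=8 TtCCBbWw=16 TtCCBbww=8 TtCCbbWW=8 TtCCbbWw=16 TtCCbbww=8 TtCcBbWW=8 TtCcBbWw=16 TtCcBbww=8 TtCcbbWW=8 TtCcbbWw=16 TtCcbbww=8 ttCCBbWW=8 ttCCBbWw=16 ttCCBbww=8 ttCCbbWW=8 ttCCbbWw=16 ttCCbbww=8 ttCcBbWW=8 ttCcBbWw=16 ttCcBbww=8 ttCcbbWW=8 ttCcbbWw=16 ttCcbbww=8
ttCcBbWw hits 16/256; gcd=16; 16÷16/256÷16 = 1/16

P(ttCcBbWw) = 1/16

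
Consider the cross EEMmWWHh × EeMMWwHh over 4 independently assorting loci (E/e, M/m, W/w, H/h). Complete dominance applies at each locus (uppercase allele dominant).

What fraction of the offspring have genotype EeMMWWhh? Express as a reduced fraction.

EEMmWWHh gametes: EMWH×4, EMWh×4, EmWH×4, EmWh×4
EeMMWwHh gametes: EMWH×2, EMWh×2, EMwH×2, EMwh×2, eMWH×2, eMWh×2, eMwH×2, eMwh×2
EEMmWWHh×EeMMWwHh grid (16·16=256): EEMMWWHH=8 EEMMWWHh=16 EEMMWWhh=8 EEMMWwHH=8 EEMMWwHh=16 EEMMWwhh=8 EEMmWWHH=8 EEMmWWHh=16 EEMmWWhh=8 EEMmWwHH=8 EEMmWwHh=16 EEMmWwhh=8 EeMMWWHH=8 EeMMWWHh=16 EeMMWWhh=8 EeMMWwHH=8 EeMMWwHh=16 EeMMWwhh=8 EeMmWWHH=8 EeMmWWHh=16 EeMmWWhh=8 EeMmWwHH=8 EeMmWwHh=16 EeMmWwhh=8
EeMMWWhh hits 8/256; gcd=8; 8÷8/256÷8 = 1/32

P(EeMMWWhh) = 1/32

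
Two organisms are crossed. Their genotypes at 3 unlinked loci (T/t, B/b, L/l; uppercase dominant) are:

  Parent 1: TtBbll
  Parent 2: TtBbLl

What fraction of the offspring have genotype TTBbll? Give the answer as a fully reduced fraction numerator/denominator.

TtBbll gametes: TBl×2, Tbl×2, tBl×2, tbl×2
TtBbLl gametes: TBL×1, TBl×1, TbL×1, Tbl×1, tBL×1, tBl×1, tbL×1, tbl×1
TtBbll×TtBbLl grid (8·8=64): TTBBLl=2 TTBBll=2 TTBbLl=4 TTBbll=4 TTbbLl=2 TTbbll=2 TtBBLl=4 TtBBll=4 TtBbLl=8 TtBbll=8 TtbbLl=4 Ttbbll=4 ttBBLl=2 ttBBll=2 ttBbLl=4 ttBbll=4 ttbbLl=2 ttbbll=2
TTBbll hits 4/64; gcd=4; 4÷4/64÷4 = 1/16

P(TTBbll) = 1/16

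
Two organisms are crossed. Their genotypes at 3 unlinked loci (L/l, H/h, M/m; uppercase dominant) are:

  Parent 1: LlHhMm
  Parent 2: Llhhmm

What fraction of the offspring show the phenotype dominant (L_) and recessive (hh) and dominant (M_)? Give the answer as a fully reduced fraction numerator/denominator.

LlHhMm gametes: LHM×1, LHm×1, LhM×1, Lhm×1, lHM×1, lHm×1, lhM×1, lhm×1
Llhhmm gametes: Lhm×4, lhm×4
LlHhMm×Llhhmm grid (8·8=64): LLHhMm=4 LLHhmm=4 LLhhMm=4 LLhhmm=4 LlHhMm=8 LlHhmm=8 LlhhMm=8 Llhhmm=8 llHhMm=4 llHhmm=4 llhhMm=4 llhhmm=4
L_ hh M_ hits 12/64; gcd=4; 12÷4/64÷4 = 3/16

P(L_ hh M_) = 3/16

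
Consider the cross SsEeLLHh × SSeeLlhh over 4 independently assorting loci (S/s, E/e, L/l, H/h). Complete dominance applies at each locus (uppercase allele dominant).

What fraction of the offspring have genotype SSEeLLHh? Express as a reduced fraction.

P(SSEeLLHh) = 1/16

SsEeLLHh gametes: SELH×2, SELh×2, SeLH×2, SeLh×2, sELH×2, sELh×2, seLH×2, seLh×2
SSeeLlhh gametes: SeLh×8, Selh×8
SsEeLLHh×SSeeLlhh grid (16·16=256): SSEeLLHh=16 SSEeLLhh=16 SSEeLlHh=16 SSEeLlhh=16 SSeeLLHh=16 SSeeLLhh=16 SSeeLlHh=16 SSeeLlhh=16 SsEeLLHh=16 SsEeLLhh=16 SsEeLlHh=16 SsEeLlhh=16 SseeLLHh=16 SseeLLhh=16 SseeLlHh=16 SseeLlhh=16
SSEeLLHh hits 16/256; gcd=16; 16÷16/256÷16 = 1/16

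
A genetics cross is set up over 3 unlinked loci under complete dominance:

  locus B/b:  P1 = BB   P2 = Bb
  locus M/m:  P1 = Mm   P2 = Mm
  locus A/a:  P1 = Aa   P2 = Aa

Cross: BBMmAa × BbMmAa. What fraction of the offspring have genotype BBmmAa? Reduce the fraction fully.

P(BBmmAa) = 1/16

BBMmAa gametes: BMA×2, BMa×2, BmA×2, Bma×2
BbMmAa gametes: BMA×1, BMa×1, BmA×1, Bma×1, bMA×1, bMa×1, bmA×1, bma×1
BBMmAa×BbMmAa grid (8·8=64): BBMMAA=2 BBMMAa=4 BBMMaa=2 BBMmAA=4 BBMmAa=8 BBMmaa=4 BBmmAA=2 BBmmAa=4 BBmmaa=2 BbMMAA=2 BbMMAa=4 BbMMaa=2 BbMmAA=4 BbMmAa=8 BbMmaa=4 BbmmAA=2 BbmmAa=4 Bbmmaa=2
BBmmAa hits 4/64; gcd=4; 4÷4/64÷4 = 1/16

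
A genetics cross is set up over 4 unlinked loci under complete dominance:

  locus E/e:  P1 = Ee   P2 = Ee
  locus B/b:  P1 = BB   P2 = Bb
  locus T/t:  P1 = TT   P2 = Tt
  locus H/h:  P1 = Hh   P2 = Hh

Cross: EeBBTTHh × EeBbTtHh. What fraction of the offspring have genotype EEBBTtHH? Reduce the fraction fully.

P(EEBBTtHH) = 1/64

EeBBTTHh gametes: EBTH×4, EBTh×4, eBTH×4, eBTh×4
EeBbTtHh gametes: EBTH×1, EBTh×1, EBtH×1, EBth×1, EbTH×1, EbTh×1, EbtH×1, Ebth×1, eBTH×1, eBTh×1, eBtH×1, eBth×1, ebTH×1, ebTh×1, ebtH×1, ebth×1
EeBBTTHh×EeBbTtHh grid (16·16=256): EEBBTTHH=4 EEBBTTHh=8 EEBBTThh=4 EEBBTtHH=4 EEBBTtHh=8 EEBBTthh=4 EEBbTTHH=4 EEBbTTHh=8 EEBbTThh=4 EEBbTtHH=4 EEBbTtHh=8 EEBbTthh=4 EeBBTTHH=8 EeBBTTHh=16 EeBBTThh=8 EeBBTtHH=8 EeBBTtHh=16 EeBBTthh=8 EeBbTTHH=8 EeBbTTHh=16 EeBbTThh=8 EeBbTtHH=8 EeBbTtHh=16 EeBbTthh=8 eeBBTTHH=4 eeBBTTHh=8 eeBBTThh=4 eeBBTtHH=4 eeBBTtHh=8 eeBBTthh=4 eeBbTTHH=4 eeBbTTHh=8 eeBbTThh=4 eeBbTtHH=4 eeBbTtHh=8 eeBbTthh=4
EEBBTtHH hits 4/256; gcd=4; 4÷4/256÷4 = 1/64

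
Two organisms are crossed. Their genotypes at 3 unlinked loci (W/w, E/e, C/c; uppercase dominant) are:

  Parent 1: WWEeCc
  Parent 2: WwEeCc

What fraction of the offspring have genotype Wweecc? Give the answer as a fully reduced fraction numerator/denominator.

P(Wweecc) = 1/32

WWEeCc gametes: WEC×2, WEc×2, WeC×2, Wec×2
WwEeCc gametes: WEC×1, WEc×1, WeC×1, Wec×1, wEC×1, wEc×1, weC×1, wec×1
WWEeCc×WwEeCc grid (8·8=64): WWEECC=2 WWEECc=4 WWEEcc=2 WWEeCC=4 WWEeCc=8 WWEecc=4 WWeeCC=2 WWeeCc=4 WWeecc=2 WwEECC=2 WwEECc=4 WwEEcc=2 WwEeCC=4 WwEeCc=8 WwEecc=4 WweeCC=2 WweeCc=4 Wweecc=2
Wweecc hits 2/64; gcd=2; 2÷2/64÷2 = 1/32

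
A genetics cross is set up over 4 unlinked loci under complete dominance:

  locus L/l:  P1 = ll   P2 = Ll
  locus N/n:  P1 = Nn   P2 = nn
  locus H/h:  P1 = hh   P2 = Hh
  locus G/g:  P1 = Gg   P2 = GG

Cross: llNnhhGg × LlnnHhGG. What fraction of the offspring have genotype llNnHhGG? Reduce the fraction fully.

P(llNnHhGG) = 1/16

llNnhhGg gametes: lNhG×4, lNhg×4, lnhG×4, lnhg×4
LlnnHhGG gametes: LnHG×4, LnhG×4, lnHG×4, lnhG×4
llNnhhGg×LlnnHhGG grid (16·16=256): LlNnHhGG=16 LlNnHhGg=16 LlNnhhGG=16 LlNnhhGg=16 LlnnHhGG=16 LlnnHhGg=16 LlnnhhGG=16 LlnnhhGg=16 llNnHhGG=16 llNnHhGg=16 llNnhhGG=16 llNnhhGg=16 llnnHhGG=16 llnnHhGg=16 llnnhhGG=16 llnnhhGg=16
llNnHhGG hits 16/256; gcd=16; 16÷16/256÷16 = 1/16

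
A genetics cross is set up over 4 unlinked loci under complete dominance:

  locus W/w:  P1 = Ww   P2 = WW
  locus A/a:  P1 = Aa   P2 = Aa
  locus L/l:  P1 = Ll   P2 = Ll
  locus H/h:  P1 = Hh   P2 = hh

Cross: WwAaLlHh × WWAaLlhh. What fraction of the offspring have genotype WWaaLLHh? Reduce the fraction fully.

P(WWaaLLHh) = 1/64

WwAaLlHh gametes: WALH×1, WALh×1, WAlH×1, WAlh×1, WaLH×1, WaLh×1, WalH×1, Walh×1, wALH×1, wALh×1, wAlH×1, wAlh×1, waLH×1, waLh×1, walH×1, walh×1
WWAaLlhh gametes: WALh×4, WAlh×4, WaLh×4, Walh×4
WwAaLlHh×WWAaLlhh grid (16·16=256): WWAALLHh=4 WWAALLhh=4 WWAALlHh=8 WWAALlhh=8 WWAAllHh=4 WWAAllhh=4 WWAaLLHh=8 WWAaLLhh=8 WWAaLlHh=16 WWAaLlhh=16 WWAallHh=8 WWAallhh=8 WWaaLLHh=4 WWaaLLhh=4 WWaaLlHh=8 WWaaLlhh=8 WWaallHh=4 WWaallhh=4 WwAALLHh=4 WwAALLhh=4 WwAALlHh=8 WwAALlhh=8 WwAAllHh=4 WwAAllhh=4 WwAaLLHh=8 WwAaLLhh=8 WwAaLlHh=16 WwAaLlhh=16 WwAallHh=8 WwAallhh=8 WwaaLLHh=4 WwaaLLhh=4 WwaaLlHh=8 WwaaLlhh=8 WwaallHh=4 Wwaallhh=4
WWaaLLHh hits 4/256; gcd=4; 4÷4/256÷4 = 1/64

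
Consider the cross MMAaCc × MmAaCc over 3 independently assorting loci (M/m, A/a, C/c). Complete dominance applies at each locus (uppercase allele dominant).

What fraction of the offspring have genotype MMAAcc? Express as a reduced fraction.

P(MMAAcc) = 1/32

MMAaCc gametes: MAC×2, MAc×2, MaC×2, Mac×2
MmAaCc gametes: MAC×1, MAc×1, MaC×1, Mac×1, mAC×1, mAc×1, maC×1, mac×1
MMAaCc×MmAaCc grid (8·8=64): MMAACC=2 MMAACc=4 MMAAcc=2 MMAaCC=4 MMAaCc=8 MMAacc=4 MMaaCC=2 MMaaCc=4 MMaacc=2 MmAACC=2 MmAACc=4 MmAAcc=2 MmAaCC=4 MmAaCc=8 MmAacc=4 MmaaCC=2 MmaaCc=4 Mmaacc=2
MMAAcc hits 2/64; gcd=2; 2÷2/64÷2 = 1/32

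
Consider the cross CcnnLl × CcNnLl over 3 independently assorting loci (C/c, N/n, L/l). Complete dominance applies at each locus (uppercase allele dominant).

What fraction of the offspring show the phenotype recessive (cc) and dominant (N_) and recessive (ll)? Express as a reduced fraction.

CcnnLl gametes: CnL×2, Cnl×2, cnL×2, cnl×2
CcNnLl gametes: CNL×1, CNl×1, CnL×1, Cnl×1, cNL×1, cNl×1, cnL×1, cnl×1
CcnnLl×CcNnLl grid (8·8=64): CCNnLL=2 CCNnLl=4 CCNnll=2 CCnnLL=2 CCnnLl=4 CCnnll=2 CcNnLL=4 CcNnLl=8 CcNnll=4 CcnnLL=4 CcnnLl=8 Ccnnll=4 ccNnLL=2 ccNnLl=4 ccNnll=2 ccnnLL=2 ccnnLl=4 ccnnll=2
cc N_ ll hits 2/64; gcd=2; 2÷2/64÷2 = 1/32

P(cc N_ ll) = 1/32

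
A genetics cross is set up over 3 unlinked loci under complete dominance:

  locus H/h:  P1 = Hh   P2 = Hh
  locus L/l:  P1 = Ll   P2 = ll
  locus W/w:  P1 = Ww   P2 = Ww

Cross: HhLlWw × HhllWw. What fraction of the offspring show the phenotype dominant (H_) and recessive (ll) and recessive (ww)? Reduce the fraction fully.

P(H_ ll ww) = 3/32

HhLlWw gametes: HLW×1, HLw×1, HlW×1, Hlw×1, hLW×1, hLw×1, hlW×1, hlw×1
HhllWw gametes: HlW×2, Hlw×2, hlW×2, hlw×2
HhLlWw×HhllWw grid (8·8=64): HHLlWW=2 HHLlWw=4 HHLlww=2 HHllWW=2 HHllWw=4 HHllww=2 HhLlWW=4 HhLlWw=8 HhLlww=4 HhllWW=4 HhllWw=8 Hhllww=4 hhLlWW=2 hhLlWw=4 hhLlww=2 hhllWW=2 hhllWw=4 hhllww=2
H_ ll ww hits 6/64; gcd=2; 6÷2/64÷2 = 3/32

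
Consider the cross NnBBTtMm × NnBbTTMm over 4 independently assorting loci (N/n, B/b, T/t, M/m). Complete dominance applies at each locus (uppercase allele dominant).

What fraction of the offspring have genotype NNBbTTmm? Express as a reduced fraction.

NnBBTtMm gametes: NBTM×2, NBTm×2, NBtM×2, NBtm×2, nBTM×2, nBTm×2, nBtM×2, nBtm×2
NnBbTTMm gametes: NBTM×2, NBTm×2, NbTM×2, NbTm×2, nBTM×2, nBTm×2, nbTM×2, nbTm×2
NnBBTtMm×NnBbTTMm grid (16·16=256): NNBBTTMM=4 NNBBTTMm=8 NNBBTTmm=4 NNBBTtMM=4 NNBBTtMm=8 NNBBTtmm=4 NNBbTTMM=4 NNBbTTMm=8 NNBbTTmm=4 NNBbTtMM=4 NNBbTtMm=8 NNBbTtmm=4 NnBBTTMM=8 NnBBTTMm=16 NnBBTTmm=8 NnBBTtMM=8 NnBBTtMm=16 NnBBTtmm=8 NnBbTTMM=8 NnBbTTMm=16 NnBbTTmm=8 NnBbTtMM=8 NnBbTtMm=16 NnBbTtmm=8 nnBBTTMM=4 nnBBTTMm=8 nnBBTTmm=4 nnBBTtMM=4 nnBBTtMm=8 nnBBTtmm=4 nnBbTTMM=4 nnBbTTMm=8 nnBbTTmm=4 nnBbTtMM=4 nnBbTtMm=8 nnBbTtmm=4
NNBbTTmm hits 4/256; gcd=4; 4÷4/256÷4 = 1/64

P(NNBbTTmm) = 1/64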